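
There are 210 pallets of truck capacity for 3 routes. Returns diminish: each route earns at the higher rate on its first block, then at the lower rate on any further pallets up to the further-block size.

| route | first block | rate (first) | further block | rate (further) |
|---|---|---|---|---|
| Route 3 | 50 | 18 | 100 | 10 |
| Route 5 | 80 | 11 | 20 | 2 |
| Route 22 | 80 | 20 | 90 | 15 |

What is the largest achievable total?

3700

Rank every tier by rate: Route 22/first 20 > Route 3/first 18 > Route 22/second 15 > Route 5/first 11 > Route 3/second 10 > Route 5/second 2.
Fill Route 22 first block (80 at 20) → 130 left.
Route 3/first (18): +50 → 80 left.
80 remain; put them into Route 22 second at 15.
Total = 20×80 + 18×50 + 15×80 = 3700.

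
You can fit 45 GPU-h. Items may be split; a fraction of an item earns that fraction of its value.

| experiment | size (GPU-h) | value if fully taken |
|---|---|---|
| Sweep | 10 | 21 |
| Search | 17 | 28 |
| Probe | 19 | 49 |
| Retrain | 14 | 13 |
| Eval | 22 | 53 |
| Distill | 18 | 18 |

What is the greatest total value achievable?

Rank by value-to-size ratio: Probe 49/19≈2.58, Eval 53/22≈2.41, Sweep 21/10≈2.1, Search 28/17≈1.65, Distill 18/18≈1, Retrain 13/14≈0.929.
Take all of Probe (19 GPU-h, value 49) → 26 GPU-h left.
Eval: take in full, 22 GPU-h for value 53 → 4 left.
Only 4 GPU-h remain; take 4/10 of Sweep for value 21×4/10 = 8.4.
Total value = 110.4.

110.4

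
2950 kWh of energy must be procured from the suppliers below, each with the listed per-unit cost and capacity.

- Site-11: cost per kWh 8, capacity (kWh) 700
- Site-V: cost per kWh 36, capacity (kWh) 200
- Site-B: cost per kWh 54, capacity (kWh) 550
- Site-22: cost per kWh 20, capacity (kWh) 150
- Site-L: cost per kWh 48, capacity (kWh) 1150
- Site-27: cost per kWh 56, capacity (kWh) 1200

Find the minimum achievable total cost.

Cheapest first:
Take 700 from Site-11 at 8 — need 2250 more.
Site-22 at 20: take all 150 kWh — 2100 still needed.
Take 200 from Site-V at 36 — need 1900 more.
Site-L (48): use full 1150 — 750 kWh to go.
Take 550 from Site-B at 54 — need 200 more.
Site-27 at 56: take 200 of its 1200 — requirement met.
Cost = 700×8 + 150×20 + 200×36 + 1150×48 + 550×54 + 200×56 = 111900.

111900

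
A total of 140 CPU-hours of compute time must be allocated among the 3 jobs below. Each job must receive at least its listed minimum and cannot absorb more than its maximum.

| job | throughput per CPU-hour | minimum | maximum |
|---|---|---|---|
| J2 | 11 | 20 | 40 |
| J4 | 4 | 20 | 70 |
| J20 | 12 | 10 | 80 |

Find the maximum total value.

1480

Meeting every minimum uses 20+20+10 = 50 CPU-hours, leaving 90.
Order the jobs by throughput per CPU-hour: J20 12 > J2 11 > J4 4.
J20 takes 70 more to reach its cap of 80 ; 20 left.
J2 takes 20 more to reach its cap of 40 ; 0 left.
Total = 11×40 + 4×20 + 12×80 = 1480.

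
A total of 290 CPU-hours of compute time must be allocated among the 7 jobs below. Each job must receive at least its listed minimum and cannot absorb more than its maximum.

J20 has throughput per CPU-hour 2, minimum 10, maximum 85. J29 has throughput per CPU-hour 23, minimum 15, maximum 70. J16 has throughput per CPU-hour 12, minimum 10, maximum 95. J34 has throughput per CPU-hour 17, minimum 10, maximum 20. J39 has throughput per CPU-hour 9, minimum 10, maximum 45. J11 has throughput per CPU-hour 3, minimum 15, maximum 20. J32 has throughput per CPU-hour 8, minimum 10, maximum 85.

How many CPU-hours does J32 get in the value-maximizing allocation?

Meeting every minimum uses 10+15+10+10+10+15+10 = 80 CPU-hours, leaving 210.
Order the jobs by throughput per CPU-hour: J29 23 > J34 17 > J16 12 > J39 9 > J32 8 > J11 3 > J20 2.
J29: +55 to 70 (cap) — 155 left.
Give J34 10 more to hit its cap of 20 — 145 left.
J16: +85 to 95 (cap) — 60 left.
J39: +35 to 45 (cap) — 25 left.
J32 has room for 75 more but only 25 remain, so it gets 35.

35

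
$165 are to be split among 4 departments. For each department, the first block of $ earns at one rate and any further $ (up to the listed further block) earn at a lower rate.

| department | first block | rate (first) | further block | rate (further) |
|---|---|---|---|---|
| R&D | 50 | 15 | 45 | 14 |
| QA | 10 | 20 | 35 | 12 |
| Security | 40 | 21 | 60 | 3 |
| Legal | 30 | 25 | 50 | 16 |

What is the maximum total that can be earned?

Order all 8 blocks by rate: Legal/T1 25 > Security/T1 21 > QA/T1 20 > Legal/T2 16 > R&D/T1 15 > R&D/T2 14 > QA/T2 12 > Security/T2 3.
Fill Legal T1 block (30 at 25) ; 135 left.
Security T1 at 21: fill all 40 ; 95 left.
QA/T1 (20): +10 ; 85 left.
Fill Legal T2 block (50 at 16) ; 35 left.
R&D T1 at 15: only 35 left, fill 35.
Total = 25×30 + 21×40 + 20×10 + 16×50 + 15×35 = 3115.

3115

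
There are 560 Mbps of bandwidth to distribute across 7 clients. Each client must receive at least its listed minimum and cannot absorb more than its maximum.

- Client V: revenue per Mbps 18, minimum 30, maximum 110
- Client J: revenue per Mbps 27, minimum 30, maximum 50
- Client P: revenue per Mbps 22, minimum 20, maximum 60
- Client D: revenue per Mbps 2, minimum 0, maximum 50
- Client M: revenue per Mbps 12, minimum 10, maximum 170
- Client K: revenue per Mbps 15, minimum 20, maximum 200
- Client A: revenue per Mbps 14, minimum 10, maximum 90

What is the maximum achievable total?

9510

Meeting every minimum uses 30+30+20+0+10+20+10 = 120 Mbps, leaving 440.
Highest revenue per Mbps first: Client J 27 > Client P 22 > Client V 18 > Client K 15 > Client A 14 > Client M 12 > Client D 2.
Client J: +20 to 50 (cap) ; 420 left.
Client P takes 40 more to reach its cap of 60 ; 380 left.
Client V takes 80 more to reach its cap of 110 ; 300 left.
Client K: +180 to 200 (cap) ; 120 left.
Client A takes 80 more to reach its cap of 90 ; 40 left.
Only 40 left; Client M takes them to reach 50.
Total = 18×110 + 27×50 + 22×60 + 12×50 + 15×200 + 14×90 = 9510.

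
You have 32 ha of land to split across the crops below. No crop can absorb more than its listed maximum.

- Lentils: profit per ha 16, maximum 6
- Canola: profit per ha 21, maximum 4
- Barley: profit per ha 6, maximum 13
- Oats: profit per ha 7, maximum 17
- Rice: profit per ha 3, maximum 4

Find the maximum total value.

Highest profit per ha first: Canola 21 > Lentils 16 > Oats 7 > Barley 6 > Rice 3.
Give Canola 4 to hit its cap of 4 → 28 left.
Lentils takes 6 to reach its cap of 6 → 22 left.
Oats: +17 to 17 (cap) → 5 left.
Barley has room for 13 but only 5 remain, so it gets 5.
Total = 16×6 + 21×4 + 6×5 + 7×17 = 329.

329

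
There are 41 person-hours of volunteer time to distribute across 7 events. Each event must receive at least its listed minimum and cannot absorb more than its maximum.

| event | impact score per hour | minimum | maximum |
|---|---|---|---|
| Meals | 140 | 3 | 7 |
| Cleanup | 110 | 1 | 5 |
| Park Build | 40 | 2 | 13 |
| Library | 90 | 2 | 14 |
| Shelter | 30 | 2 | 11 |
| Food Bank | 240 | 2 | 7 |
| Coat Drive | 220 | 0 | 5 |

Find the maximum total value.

5620

Meeting every minimum uses 3+1+2+2+2+2+0 = 12 person-hours, leaving 29.
Order the events by impact score per hour: Food Bank 240 > Coat Drive 220 > Meals 140 > Cleanup 110 > Library 90 > Park Build 40 > Shelter 30.
Food Bank takes 5 more to reach its cap of 7 — 24 left.
Give Coat Drive 5 more to hit its cap of 5 — 19 left.
Meals takes 4 more to reach its cap of 7 — 15 left.
Give Cleanup 4 more to hit its cap of 5 — 11 left.
Library has room for 12 more but only 11 remain, so it gets 13.
Total = 140×7 + 110×5 + 40×2 + 90×13 + 30×2 + 240×7 + 220×5 = 5620.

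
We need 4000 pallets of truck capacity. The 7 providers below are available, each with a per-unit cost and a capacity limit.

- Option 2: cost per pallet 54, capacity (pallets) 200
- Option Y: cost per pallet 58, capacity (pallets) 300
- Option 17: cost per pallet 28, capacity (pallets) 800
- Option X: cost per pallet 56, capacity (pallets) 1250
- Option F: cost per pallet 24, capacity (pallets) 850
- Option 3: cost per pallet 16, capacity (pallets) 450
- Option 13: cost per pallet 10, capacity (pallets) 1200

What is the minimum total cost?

100800

Fill from the cheapest provider first.
Take 1200 from Option 13 at 10 — need 2800 more.
Option 3 at 16: take all 450 pallets — 2350 still needed.
Option F (24): use full 850 — 1500 pallets to go.
Option 17 (28): use full 800 — 700 pallets to go.
Take 200 from Option 2 at 54 — need 500 more.
Option X at 56: take 500 of its 1250 — requirement met.
Option Y: unused.
Cost = 1200×10 + 450×16 + 850×24 + 800×28 + 200×54 + 500×56 = 100800.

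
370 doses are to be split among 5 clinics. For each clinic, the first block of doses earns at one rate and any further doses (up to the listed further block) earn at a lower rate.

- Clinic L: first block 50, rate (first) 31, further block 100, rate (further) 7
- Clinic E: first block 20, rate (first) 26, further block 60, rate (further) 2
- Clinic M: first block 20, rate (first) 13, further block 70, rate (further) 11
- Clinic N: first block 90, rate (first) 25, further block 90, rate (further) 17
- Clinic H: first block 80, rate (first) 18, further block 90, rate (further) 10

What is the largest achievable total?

Order all 10 blocks by rate: Clinic L/T1 31 > Clinic E/T1 26 > Clinic N/T1 25 > Clinic H/T1 18 > Clinic N/T2 17 > Clinic M/T1 13 > Clinic M/T2 11 > Clinic H/T2 10 > Clinic L/T2 7 > Clinic E/T2 2.
Clinic L/T1 (31): +50 → 320 left.
Clinic E/T1 (26): +20 → 300 left.
Clinic N T1 at 25: fill all 90 → 210 left.
Fill Clinic H T1 block (80 at 18) → 130 left.
Clinic N T2 at 17: fill all 90 → 40 left.
Clinic M/T1 (13): +20 → 20 left.
20 remain; put them into Clinic M T2 at 11.
Total = 31×50 + 26×20 + 25×90 + 18×80 + 17×90 + 13×20 + 11×20 = 7770.

7770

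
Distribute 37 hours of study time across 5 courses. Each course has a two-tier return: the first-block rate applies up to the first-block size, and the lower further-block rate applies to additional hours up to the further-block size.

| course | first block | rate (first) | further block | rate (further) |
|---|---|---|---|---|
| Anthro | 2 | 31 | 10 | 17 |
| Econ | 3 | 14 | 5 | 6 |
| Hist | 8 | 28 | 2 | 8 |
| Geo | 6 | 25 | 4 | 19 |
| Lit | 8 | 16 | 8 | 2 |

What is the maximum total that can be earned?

794

Rank every tier by rate: Anthro/tier1 31 > Hist/tier1 28 > Geo/tier1 25 > Geo/tier2 19 > Anthro/tier2 17 > Lit/tier1 16 > Econ/tier1 14 > Hist/tier2 8 > Econ/tier2 6 > Lit/tier2 2.
Anthro tier1 at 31: fill all 2 → 35 left.
Hist/tier1 (28): +8 → 27 left.
Geo tier1 at 25: fill all 6 → 21 left.
Fill Geo tier2 block (4 at 19) → 17 left.
Anthro/tier2 (17): +10 → 7 left.
Lit/tier1: +7 of 8 at 16; pool empty.
Total = 31×2 + 28×8 + 25×6 + 19×4 + 17×10 + 16×7 = 794.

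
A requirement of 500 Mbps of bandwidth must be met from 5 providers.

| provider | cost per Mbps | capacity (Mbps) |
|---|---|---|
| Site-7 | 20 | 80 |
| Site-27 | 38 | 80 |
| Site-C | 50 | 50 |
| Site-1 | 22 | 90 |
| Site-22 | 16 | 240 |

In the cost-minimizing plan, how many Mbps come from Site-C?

Cheapest first:
Site-22 (16): use full 240 → 260 Mbps to go.
Take 80 from Site-7 at 20 → need 180 more.
Site-1 at 22: take all 90 Mbps → 90 still needed.
Site-27 at 38: take all 80 Mbps → 10 still needed.
Site-C at 50: take 10 of its 50 → requirement met.

10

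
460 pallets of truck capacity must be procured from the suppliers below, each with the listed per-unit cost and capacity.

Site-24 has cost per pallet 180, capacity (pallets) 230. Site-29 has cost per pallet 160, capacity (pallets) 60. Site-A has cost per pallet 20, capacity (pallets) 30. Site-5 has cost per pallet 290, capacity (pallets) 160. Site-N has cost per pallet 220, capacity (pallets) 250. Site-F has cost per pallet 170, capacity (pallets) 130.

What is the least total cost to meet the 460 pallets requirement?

Cheapest first:
Take 30 from Site-A at 20 — need 430 more.
Take 60 from Site-29 at 160 — need 370 more.
Take 130 from Site-F at 170 — need 240 more.
Take 230 from Site-24 at 180 — need 10 more.
Take 10 from Site-N at 220 to finish.
Site-5: unused.
Cost = 30×20 + 60×160 + 130×170 + 230×180 + 10×220 = 75900.

75900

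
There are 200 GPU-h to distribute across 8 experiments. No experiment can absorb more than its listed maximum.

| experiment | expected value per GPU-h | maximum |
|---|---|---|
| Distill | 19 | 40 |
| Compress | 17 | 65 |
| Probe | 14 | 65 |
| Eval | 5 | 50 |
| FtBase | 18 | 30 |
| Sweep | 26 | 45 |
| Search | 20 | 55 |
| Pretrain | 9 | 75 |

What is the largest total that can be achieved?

Rank by expected value per GPU-h: Sweep 26 > Search 20 > Distill 19 > FtBase 18 > Compress 17 > Probe 14 > Pretrain 9 > Eval 5.
Sweep: +45 to 45 (cap) — 155 left.
Search: +55 to 55 (cap) — 100 left.
Give Distill 40 to hit its cap of 40 — 60 left.
Give FtBase 30 to hit its cap of 30 — 30 left.
Only 30 left; Compress takes them to reach 30.
Total = 19×40 + 17×30 + 18×30 + 26×45 + 20×55 = 4080.

4080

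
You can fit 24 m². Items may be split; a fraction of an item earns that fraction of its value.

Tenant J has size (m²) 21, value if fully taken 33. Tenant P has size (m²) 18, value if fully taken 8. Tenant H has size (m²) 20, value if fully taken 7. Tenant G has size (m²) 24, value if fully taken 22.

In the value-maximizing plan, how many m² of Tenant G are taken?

Sort by value density: Tenant J 33/21≈1.57, Tenant G 22/24≈0.917, Tenant P 8/18≈0.444, Tenant H 7/20≈0.35.
Take all of Tenant J (21 m², value 33) → 3 m² left.
3 m² left: a 3/24 share of Tenant G gives 22×3/24 = 2.75.

3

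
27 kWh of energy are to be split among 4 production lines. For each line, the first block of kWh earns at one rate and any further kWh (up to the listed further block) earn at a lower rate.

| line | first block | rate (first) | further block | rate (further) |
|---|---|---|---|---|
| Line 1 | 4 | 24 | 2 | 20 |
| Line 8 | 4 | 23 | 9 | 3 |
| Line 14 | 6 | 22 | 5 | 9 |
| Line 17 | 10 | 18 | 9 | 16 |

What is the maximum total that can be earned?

556

Order all 8 blocks by rate: Line 1/T1 24 > Line 8/T1 23 > Line 14/T1 22 > Line 1/T2 20 > Line 17/T1 18 > Line 17/T2 16 > Line 14/T2 9 > Line 8/T2 3.
Line 1/T1 (24): +4 — 23 left.
Line 8/T1 (23): +4 — 19 left.
Line 14/T1 (22): +6 — 13 left.
Line 1/T2 (20): +2 — 11 left.
Fill Line 17 T1 block (10 at 18) — 1 left.
Line 17/T2: +1 of 9 at 16; pool empty.
Total = 24×4 + 23×4 + 22×6 + 20×2 + 18×10 + 16×1 = 556.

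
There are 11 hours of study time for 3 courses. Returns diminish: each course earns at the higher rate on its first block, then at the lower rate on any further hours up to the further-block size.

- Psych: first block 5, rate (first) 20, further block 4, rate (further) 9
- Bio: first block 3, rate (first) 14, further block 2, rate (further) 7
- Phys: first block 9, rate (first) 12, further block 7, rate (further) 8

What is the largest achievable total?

Rank every tier by rate: Psych/T1 20 > Bio/T1 14 > Phys/T1 12 > Psych/T2 9 > Phys/T2 8 > Bio/T2 7.
Psych/T1 (20): +5 ; 6 left.
Bio T1 at 14: fill all 3 ; 3 left.
Phys/T1: +3 of 9 at 12; pool empty.
Total = 20×5 + 14×3 + 12×3 = 178.

178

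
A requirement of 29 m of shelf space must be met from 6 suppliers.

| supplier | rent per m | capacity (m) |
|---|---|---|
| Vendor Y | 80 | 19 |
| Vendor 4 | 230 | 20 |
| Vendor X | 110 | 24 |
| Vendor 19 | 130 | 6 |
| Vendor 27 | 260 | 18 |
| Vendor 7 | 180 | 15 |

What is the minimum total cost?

Fill from the cheapest supplier first.
Vendor Y at 80: take all 19 m ; 10 still needed.
Vendor X (110): take the remaining 10 ; done.
Vendor 19, Vendor 7, Vendor 4, Vendor 27: unused.
Cost = 19×80 + 10×110 = 2620.

2620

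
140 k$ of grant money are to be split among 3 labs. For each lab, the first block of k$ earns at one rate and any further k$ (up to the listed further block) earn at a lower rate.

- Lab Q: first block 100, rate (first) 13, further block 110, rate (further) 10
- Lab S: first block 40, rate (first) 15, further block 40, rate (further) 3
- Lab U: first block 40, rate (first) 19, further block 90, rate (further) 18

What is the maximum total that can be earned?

2530

Rank every tier by rate: Lab U/tier1 19 > Lab U/tier2 18 > Lab S/tier1 15 > Lab Q/tier1 13 > Lab Q/tier2 10 > Lab S/tier2 3.
Lab U/tier1 (19): +40 ; 100 left.
Lab U/tier2 (18): +90 ; 10 left.
Lab S tier1 at 15: only 10 left, fill 10.
Total = 19×40 + 18×90 + 15×10 = 2530.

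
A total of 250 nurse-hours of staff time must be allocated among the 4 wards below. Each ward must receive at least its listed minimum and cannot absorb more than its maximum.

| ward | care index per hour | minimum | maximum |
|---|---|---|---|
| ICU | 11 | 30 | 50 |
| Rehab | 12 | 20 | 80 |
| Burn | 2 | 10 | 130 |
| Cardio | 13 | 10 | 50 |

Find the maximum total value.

Meeting every minimum uses 30+20+10+10 = 70 nurse-hours, leaving 180.
Highest care index per hour first: Cardio 13 > Rehab 12 > ICU 11 > Burn 2.
Cardio takes 40 more to reach its cap of 50 — 140 left.
Give Rehab 60 more to hit its cap of 80 — 80 left.
ICU takes 20 more to reach its cap of 50 — 60 left.
Burn: +60 (room for 120) → 70. Pool exhausted.
Total = 11×50 + 12×80 + 2×70 + 13×50 = 2300.

2300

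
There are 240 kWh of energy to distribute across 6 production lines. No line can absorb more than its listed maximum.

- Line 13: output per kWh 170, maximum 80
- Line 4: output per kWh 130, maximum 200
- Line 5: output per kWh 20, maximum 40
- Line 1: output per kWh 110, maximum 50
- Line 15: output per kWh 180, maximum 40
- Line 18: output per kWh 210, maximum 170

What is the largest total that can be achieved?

Rank by output per kWh: Line 18 210 > Line 15 180 > Line 13 170 > Line 4 130 > Line 1 110 > Line 5 20.
Line 18 takes 170 to reach its cap of 170 — 70 left.
Give Line 15 40 to hit its cap of 40 — 30 left.
Line 13 has room for 80 but only 30 remain, so it gets 30.
Total = 170×30 + 180×40 + 210×170 = 48000.

48000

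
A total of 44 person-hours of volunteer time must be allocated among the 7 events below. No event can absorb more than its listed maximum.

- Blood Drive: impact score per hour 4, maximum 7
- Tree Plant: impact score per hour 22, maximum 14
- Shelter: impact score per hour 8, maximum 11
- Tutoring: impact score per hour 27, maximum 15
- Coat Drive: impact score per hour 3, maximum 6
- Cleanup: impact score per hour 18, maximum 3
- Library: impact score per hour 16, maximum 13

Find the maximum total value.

Order the events by impact score per hour: Tutoring 27 > Tree Plant 22 > Cleanup 18 > Library 16 > Shelter 8 > Blood Drive 4 > Coat Drive 3.
Give Tutoring 15 to hit its cap of 15 — 29 left.
Tree Plant takes 14 to reach its cap of 14 — 15 left.
Give Cleanup 3 to hit its cap of 3 — 12 left.
Library has room for 13 but only 12 remain, so it gets 12.
Total = 22×14 + 27×15 + 18×3 + 16×12 = 959.

959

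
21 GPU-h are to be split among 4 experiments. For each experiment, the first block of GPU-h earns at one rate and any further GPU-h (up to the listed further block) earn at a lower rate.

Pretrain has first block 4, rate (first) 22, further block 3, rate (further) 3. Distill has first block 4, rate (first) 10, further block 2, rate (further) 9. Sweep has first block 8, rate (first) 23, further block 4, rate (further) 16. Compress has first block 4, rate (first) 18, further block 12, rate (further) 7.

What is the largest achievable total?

418

Rank every tier by rate: Sweep/T1 23 > Pretrain/T1 22 > Compress/T1 18 > Sweep/T2 16 > Distill/T1 10 > Distill/T2 9 > Compress/T2 7 > Pretrain/T2 3.
Sweep T1 at 23: fill all 8 — 13 left.
Pretrain T1 at 22: fill all 4 — 9 left.
Compress T1 at 18: fill all 4 — 5 left.
Sweep T2 at 16: fill all 4 — 1 left.
Distill/T1: +1 of 4 at 10; pool empty.
Total = 23×8 + 22×4 + 18×4 + 16×4 + 10×1 = 418.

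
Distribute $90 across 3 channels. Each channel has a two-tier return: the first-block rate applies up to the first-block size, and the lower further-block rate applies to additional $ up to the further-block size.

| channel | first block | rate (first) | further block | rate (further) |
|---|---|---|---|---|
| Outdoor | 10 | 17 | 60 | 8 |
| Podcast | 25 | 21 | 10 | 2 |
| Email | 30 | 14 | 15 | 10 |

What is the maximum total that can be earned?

1345

Treat each block as its own option and order by rate: Podcast/T1 21 > Outdoor/T1 17 > Email/T1 14 > Email/T2 10 > Outdoor/T2 8 > Podcast/T2 2.
Podcast/T1 (21): +25 ; 65 left.
Fill Outdoor T1 block (10 at 17) ; 55 left.
Email T1 at 14: fill all 30 ; 25 left.
Email T2 at 10: fill all 15 ; 10 left.
Outdoor T2 at 8: only 10 left, fill 10.
Total = 21×25 + 17×10 + 14×30 + 10×15 + 8×10 = 1345.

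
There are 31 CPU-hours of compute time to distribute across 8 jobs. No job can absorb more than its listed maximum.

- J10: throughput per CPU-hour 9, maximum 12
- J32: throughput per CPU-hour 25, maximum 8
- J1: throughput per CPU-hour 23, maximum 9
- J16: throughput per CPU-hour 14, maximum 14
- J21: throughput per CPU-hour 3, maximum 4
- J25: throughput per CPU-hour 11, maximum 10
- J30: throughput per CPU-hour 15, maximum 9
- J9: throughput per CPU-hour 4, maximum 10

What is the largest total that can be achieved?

612

Highest throughput per CPU-hour first: J32 25 > J1 23 > J30 15 > J16 14 > J25 11 > J10 9 > J9 4 > J21 3.
J32: +8 to 8 (cap) ; 23 left.
Give J1 9 to hit its cap of 9 ; 14 left.
J30: +9 to 9 (cap) ; 5 left.
Only 5 left; J16 takes them to reach 5.
Total = 25×8 + 23×9 + 14×5 + 15×9 = 612.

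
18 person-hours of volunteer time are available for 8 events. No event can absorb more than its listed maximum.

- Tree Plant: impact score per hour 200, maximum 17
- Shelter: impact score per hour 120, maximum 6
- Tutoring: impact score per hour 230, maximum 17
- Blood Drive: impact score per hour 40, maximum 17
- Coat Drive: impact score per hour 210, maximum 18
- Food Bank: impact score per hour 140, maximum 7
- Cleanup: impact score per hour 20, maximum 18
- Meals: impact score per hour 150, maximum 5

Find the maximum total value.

Order the events by impact score per hour: Tutoring 230 > Coat Drive 210 > Tree Plant 200 > Meals 150 > Food Bank 140 > Shelter 120 > Blood Drive 40 > Cleanup 20.
Tutoring takes 17 to reach its cap of 17 ; 1 left.
Coat Drive has room for 18 but only 1 remain, so it gets 1.
Total = 230×17 + 210×1 = 4120.

4120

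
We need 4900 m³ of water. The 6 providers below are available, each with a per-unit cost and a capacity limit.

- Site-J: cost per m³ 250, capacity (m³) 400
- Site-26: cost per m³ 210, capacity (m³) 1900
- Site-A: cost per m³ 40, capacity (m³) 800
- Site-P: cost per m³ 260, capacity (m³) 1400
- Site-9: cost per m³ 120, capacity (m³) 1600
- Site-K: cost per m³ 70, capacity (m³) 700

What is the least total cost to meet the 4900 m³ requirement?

Fill from the cheapest provider first.
Site-A (40): use full 800 ; 4100 m³ to go.
Site-K (70): use full 700 ; 3400 m³ to go.
Take 1600 from Site-9 at 120 ; need 1800 more.
Site-26 at 210: take 1800 of its 1900 ; requirement met.
Site-J, Site-P: unused.
Cost = 800×40 + 700×70 + 1600×120 + 1800×210 = 651000.

651000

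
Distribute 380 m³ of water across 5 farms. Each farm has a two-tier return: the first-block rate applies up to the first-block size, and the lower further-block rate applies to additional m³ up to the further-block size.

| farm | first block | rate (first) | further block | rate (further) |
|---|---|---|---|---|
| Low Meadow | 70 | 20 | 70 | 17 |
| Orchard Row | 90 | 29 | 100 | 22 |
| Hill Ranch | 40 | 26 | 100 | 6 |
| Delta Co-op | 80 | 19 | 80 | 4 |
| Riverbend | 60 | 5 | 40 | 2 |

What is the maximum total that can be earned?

Rank every tier by rate: Orchard Row/tier1 29 > Hill Ranch/tier1 26 > Orchard Row/tier2 22 > Low Meadow/tier1 20 > Delta Co-op/tier1 19 > Low Meadow/tier2 17 > Hill Ranch/tier2 6 > Riverbend/tier1 5 > Delta Co-op/tier2 4 > Riverbend/tier2 2.
Orchard Row tier1 at 29: fill all 90 ; 290 left.
Hill Ranch tier1 at 26: fill all 40 ; 250 left.
Orchard Row tier2 at 22: fill all 100 ; 150 left.
Low Meadow tier1 at 20: fill all 70 ; 80 left.
Fill Delta Co-op tier1 block (80 at 19) ; 0 left.
Total = 29×90 + 26×40 + 22×100 + 20×70 + 19×80 = 8770.

8770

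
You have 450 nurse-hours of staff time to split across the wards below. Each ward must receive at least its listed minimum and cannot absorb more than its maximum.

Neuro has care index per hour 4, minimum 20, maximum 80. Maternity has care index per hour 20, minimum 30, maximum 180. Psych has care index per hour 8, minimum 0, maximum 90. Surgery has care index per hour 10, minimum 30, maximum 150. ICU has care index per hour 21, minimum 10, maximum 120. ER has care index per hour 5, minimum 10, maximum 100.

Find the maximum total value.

7450

Meeting every minimum uses 20+30+0+30+10+10 = 100 nurse-hours, leaving 350.
Highest care index per hour first: ICU 21 > Maternity 20 > Surgery 10 > Psych 8 > ER 5 > Neuro 4.
Give ICU 110 more to hit its cap of 120 ; 240 left.
Maternity takes 150 more to reach its cap of 180 ; 90 left.
Only 90 left; Surgery takes them to reach 120.
Total = 4×20 + 20×180 + 10×120 + 21×120 + 5×10 = 7450.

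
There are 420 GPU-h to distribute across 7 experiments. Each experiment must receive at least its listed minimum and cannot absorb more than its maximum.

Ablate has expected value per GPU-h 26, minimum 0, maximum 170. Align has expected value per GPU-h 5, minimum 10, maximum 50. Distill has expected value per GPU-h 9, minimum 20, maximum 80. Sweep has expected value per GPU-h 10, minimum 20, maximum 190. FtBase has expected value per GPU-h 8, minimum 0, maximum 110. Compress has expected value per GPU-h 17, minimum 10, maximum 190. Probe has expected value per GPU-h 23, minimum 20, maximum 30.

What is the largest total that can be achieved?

Meeting every minimum uses 0+10+20+20+0+10+20 = 80 GPU-h, leaving 340.
Highest expected value per GPU-h first: Ablate 26 > Probe 23 > Compress 17 > Sweep 10 > Distill 9 > FtBase 8 > Align 5.
Ablate: +170 to 170 (cap) ; 170 left.
Probe: +10 to 30 (cap) ; 160 left.
Only 160 left; Compress takes them to reach 170.
Total = 26×170 + 5×10 + 9×20 + 10×20 + 17×170 + 23×30 = 8430.

8430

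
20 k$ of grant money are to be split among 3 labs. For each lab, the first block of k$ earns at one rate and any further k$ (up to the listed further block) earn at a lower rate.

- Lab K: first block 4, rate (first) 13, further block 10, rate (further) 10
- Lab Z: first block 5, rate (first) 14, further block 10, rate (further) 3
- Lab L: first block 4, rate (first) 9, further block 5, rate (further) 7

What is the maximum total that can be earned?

231

Order all 6 blocks by rate: Lab Z/first 14 > Lab K/first 13 > Lab K/second 10 > Lab L/first 9 > Lab L/second 7 > Lab Z/second 3.
Lab Z first at 14: fill all 5 — 15 left.
Fill Lab K first block (4 at 13) — 11 left.
Lab K/second (10): +10 — 1 left.
Lab L/first: +1 of 4 at 9; pool empty.
Total = 14×5 + 13×4 + 10×10 + 9×1 = 231.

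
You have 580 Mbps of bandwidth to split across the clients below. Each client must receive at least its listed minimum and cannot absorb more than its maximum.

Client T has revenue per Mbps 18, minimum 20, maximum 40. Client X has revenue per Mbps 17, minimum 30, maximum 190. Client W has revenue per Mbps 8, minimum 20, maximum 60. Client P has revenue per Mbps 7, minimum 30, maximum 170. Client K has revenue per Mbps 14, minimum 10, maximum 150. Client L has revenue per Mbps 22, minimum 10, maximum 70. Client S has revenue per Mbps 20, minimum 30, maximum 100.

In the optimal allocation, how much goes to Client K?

130

Meeting every minimum uses 20+30+20+30+10+10+30 = 150 Mbps, leaving 430.
Highest revenue per Mbps first: Client L 22 > Client S 20 > Client T 18 > Client X 17 > Client K 14 > Client W 8 > Client P 7.
Client L takes 60 more to reach its cap of 70 — 370 left.
Client S: +70 to 100 (cap) — 300 left.
Give Client T 20 more to hit its cap of 40 — 280 left.
Client X takes 160 more to reach its cap of 190 — 120 left.
Client K: +120 (room for 140) → 130. Pool exhausted.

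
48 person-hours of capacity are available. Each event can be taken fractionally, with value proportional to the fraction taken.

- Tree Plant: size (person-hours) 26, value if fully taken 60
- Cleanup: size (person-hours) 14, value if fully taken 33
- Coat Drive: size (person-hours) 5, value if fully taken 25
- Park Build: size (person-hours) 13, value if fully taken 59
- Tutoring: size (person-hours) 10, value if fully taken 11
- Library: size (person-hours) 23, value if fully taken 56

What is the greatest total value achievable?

156.5

Sort by value density: Coat Drive 25/5≈5, Park Build 59/13≈4.54, Library 56/23≈2.43, Cleanup 33/14≈2.36, Tree Plant 60/26≈2.31, Tutoring 11/10≈1.1.
All 5 person-hours of Coat Drive fit (value 25) → 43 remain.
Park Build: take in full, 13 person-hours for value 59 → 30 left.
Take all of Library (23 person-hours, value 56) → 7 person-hours left.
Fill the last 7 person-hours with part of Cleanup: 7/14 of it earns 16.5.
Total value = 156.5.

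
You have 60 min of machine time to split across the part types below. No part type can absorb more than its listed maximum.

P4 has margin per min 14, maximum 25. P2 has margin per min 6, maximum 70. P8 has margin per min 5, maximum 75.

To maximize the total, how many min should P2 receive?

35

Highest margin per min first: P4 14 > P2 6 > P8 5.
P4 takes 25 to reach its cap of 25 → 35 left.
P2: +35 (room for 70) → 35. Pool exhausted.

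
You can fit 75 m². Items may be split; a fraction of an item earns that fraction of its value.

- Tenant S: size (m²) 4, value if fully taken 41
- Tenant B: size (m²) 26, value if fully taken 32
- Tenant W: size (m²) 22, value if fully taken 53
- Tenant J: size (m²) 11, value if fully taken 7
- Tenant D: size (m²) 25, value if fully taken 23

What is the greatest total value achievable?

Best value per unit of size first: Tenant S 41/4≈10.2, Tenant W 53/22≈2.41, Tenant B 32/26≈1.23, Tenant D 23/25≈0.92, Tenant J 7/11≈0.636.
Take all of Tenant S (4 m², value 41) — 71 m² left.
Take all of Tenant W (22 m², value 53) — 49 m² left.
All 26 m² of Tenant B fit (value 32) — 23 remain.
Fill the last 23 m² with part of Tenant D: 23/25 of it earns 21.16.
Total value = 147.16.

147.16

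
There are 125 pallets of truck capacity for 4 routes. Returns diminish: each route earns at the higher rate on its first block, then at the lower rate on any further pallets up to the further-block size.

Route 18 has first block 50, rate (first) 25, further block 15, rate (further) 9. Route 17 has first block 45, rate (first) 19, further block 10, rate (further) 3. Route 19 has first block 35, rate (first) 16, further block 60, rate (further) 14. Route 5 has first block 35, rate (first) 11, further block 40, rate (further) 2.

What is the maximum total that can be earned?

Order all 8 blocks by rate: Route 18/T1 25 > Route 17/T1 19 > Route 19/T1 16 > Route 19/T2 14 > Route 5/T1 11 > Route 18/T2 9 > Route 17/T2 3 > Route 5/T2 2.
Fill Route 18 T1 block (50 at 25) ; 75 left.
Fill Route 17 T1 block (45 at 19) ; 30 left.
Route 19 T1 at 16: only 30 left, fill 30.
Total = 25×50 + 19×45 + 16×30 = 2585.

2585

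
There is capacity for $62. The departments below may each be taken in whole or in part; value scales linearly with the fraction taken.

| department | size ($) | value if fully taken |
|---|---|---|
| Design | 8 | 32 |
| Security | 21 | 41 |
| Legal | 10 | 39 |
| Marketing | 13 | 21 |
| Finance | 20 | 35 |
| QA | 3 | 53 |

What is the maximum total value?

Rank by value-to-size ratio: QA 53/3≈17.7, Design 32/8≈4, Legal 39/10≈3.9, Security 41/21≈1.95, Finance 35/20≈1.75, Marketing 21/13≈1.62.
QA: take in full, 3 $ for value 53 → 59 left.
All 8 $ of Design fit (value 32) → 51 remain.
All 10 $ of Legal fit (value 39) → 41 remain.
Security: take in full, 21 $ for value 41 → 20 left.
Finance: take in full, 20 $ for value 35 → 0 left.
Total value = 200.

200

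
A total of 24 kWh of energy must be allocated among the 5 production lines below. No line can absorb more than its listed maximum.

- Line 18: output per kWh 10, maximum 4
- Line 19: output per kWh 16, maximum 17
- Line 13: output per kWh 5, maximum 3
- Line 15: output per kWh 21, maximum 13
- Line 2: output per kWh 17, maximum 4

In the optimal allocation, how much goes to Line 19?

7

Highest output per kWh first: Line 15 21 > Line 2 17 > Line 19 16 > Line 18 10 > Line 13 5.
Line 15 takes 13 to reach its cap of 13 ; 11 left.
Line 2: +4 to 4 (cap) ; 7 left.
Only 7 left; Line 19 takes them to reach 7.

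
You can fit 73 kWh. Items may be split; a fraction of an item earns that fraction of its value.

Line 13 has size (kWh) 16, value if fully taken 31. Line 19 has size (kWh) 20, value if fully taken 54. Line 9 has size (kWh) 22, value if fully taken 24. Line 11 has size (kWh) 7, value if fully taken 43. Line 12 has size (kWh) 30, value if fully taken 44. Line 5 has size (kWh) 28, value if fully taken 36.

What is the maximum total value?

172

Best value per unit of size first: Line 11 43/7≈6.14, Line 19 54/20≈2.7, Line 13 31/16≈1.94, Line 12 44/30≈1.47, Line 5 36/28≈1.29, Line 9 24/22≈1.09.
Line 11: take in full, 7 kWh for value 43 — 66 left.
All 20 kWh of Line 19 fit (value 54) — 46 remain.
Line 13: take in full, 16 kWh for value 31 — 30 left.
Take all of Line 12 (30 kWh, value 44) — 0 kWh left.
Total value = 172.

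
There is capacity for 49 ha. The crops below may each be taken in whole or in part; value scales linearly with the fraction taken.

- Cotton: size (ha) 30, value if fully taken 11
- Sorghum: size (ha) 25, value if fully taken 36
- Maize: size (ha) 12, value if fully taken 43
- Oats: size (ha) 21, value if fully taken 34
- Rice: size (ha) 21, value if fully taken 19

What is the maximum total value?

100.04

Rank by value-to-size ratio: Maize 43/12≈3.58, Oats 34/21≈1.62, Sorghum 36/25≈1.44, Rice 19/21≈0.905, Cotton 11/30≈0.367.
Take all of Maize (12 ha, value 43) — 37 ha left.
Take all of Oats (21 ha, value 34) — 16 ha left.
16 ha left: a 16/25 share of Sorghum gives 36×16/25 = 23.04.
Total value = 100.04.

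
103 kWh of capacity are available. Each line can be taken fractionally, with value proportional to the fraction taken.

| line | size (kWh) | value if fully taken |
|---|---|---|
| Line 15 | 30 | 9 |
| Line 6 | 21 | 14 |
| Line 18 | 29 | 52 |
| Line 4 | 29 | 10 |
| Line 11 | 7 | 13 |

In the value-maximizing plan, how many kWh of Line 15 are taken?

Best value per unit of size first: Line 11 13/7≈1.86, Line 18 52/29≈1.79, Line 6 14/21≈0.667, Line 4 10/29≈0.345, Line 15 9/30≈0.3.
All 7 kWh of Line 11 fit (value 13) — 96 remain.
Take all of Line 18 (29 kWh, value 52) — 67 kWh left.
Take all of Line 6 (21 kWh, value 14) — 46 kWh left.
All 29 kWh of Line 4 fit (value 10) — 17 remain.
17 kWh left: a 17/30 share of Line 15 gives 9×17/30 = 5.1.

17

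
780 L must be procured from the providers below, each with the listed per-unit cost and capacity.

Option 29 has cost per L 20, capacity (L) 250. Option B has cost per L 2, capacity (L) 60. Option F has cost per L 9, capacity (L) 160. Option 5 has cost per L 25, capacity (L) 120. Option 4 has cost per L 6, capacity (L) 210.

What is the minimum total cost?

Fill from the cheapest provider first.
Option B (2): use full 60 ; 720 L to go.
Take 210 from Option 4 at 6 ; need 510 more.
Take 160 from Option F at 9 ; need 350 more.
Option 29 (20): use full 250 ; 100 L to go.
Take 100 from Option 5 at 25 to finish.
Cost = 60×2 + 210×6 + 160×9 + 250×20 + 100×25 = 10320.

10320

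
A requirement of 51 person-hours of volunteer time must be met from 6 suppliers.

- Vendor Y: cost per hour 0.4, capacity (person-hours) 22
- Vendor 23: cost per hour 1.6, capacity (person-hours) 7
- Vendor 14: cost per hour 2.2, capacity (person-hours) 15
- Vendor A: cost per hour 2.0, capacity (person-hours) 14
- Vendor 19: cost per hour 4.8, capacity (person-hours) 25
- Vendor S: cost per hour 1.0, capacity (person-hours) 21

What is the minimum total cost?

Use suppliers in increasing cost order.
Take 22 from Vendor Y at 0.4 → need 29 more.
Vendor S at 1.0: take all 21 person-hours → 8 still needed.
Take 7 from Vendor 23 at 1.6 → need 1 more.
Vendor A (2.0): take the remaining 1 → done.
Vendor 14, Vendor 19: unused.
Cost = 22×0.4 + 21×1.0 + 7×1.6 + 1×2.0 = 43.

43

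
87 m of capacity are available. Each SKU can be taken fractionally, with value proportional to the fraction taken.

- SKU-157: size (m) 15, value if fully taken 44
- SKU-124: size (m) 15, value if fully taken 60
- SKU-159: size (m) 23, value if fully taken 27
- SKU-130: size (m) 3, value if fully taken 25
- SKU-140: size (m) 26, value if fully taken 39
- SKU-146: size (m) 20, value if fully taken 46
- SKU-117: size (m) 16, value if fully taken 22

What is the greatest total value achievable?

225

Best value per unit of size first: SKU-130 25/3≈8.33, SKU-124 60/15≈4, SKU-157 44/15≈2.93, SKU-146 46/20≈2.3, SKU-140 39/26≈1.5, SKU-117 22/16≈1.38, SKU-159 27/23≈1.17.
Take all of SKU-130 (3 m, value 25) → 84 m left.
SKU-124: take in full, 15 m for value 60 → 69 left.
SKU-157: take in full, 15 m for value 44 → 54 left.
SKU-146: take in full, 20 m for value 46 → 34 left.
SKU-140: take in full, 26 m for value 39 → 8 left.
Only 8 m remain; take 8/16 of SKU-117 for value 22×8/16 = 11.
Total value = 225.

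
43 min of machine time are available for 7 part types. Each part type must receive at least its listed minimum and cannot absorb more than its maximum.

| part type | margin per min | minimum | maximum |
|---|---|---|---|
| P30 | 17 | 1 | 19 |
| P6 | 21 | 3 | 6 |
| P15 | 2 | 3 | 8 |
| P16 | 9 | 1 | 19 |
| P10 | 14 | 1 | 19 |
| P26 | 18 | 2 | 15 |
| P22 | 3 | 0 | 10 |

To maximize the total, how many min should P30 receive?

17

Meeting every minimum uses 1+3+3+1+1+2+0 = 11 min, leaving 32.
Rank by margin per min: P6 21 > P26 18 > P30 17 > P10 14 > P16 9 > P22 3 > P15 2.
P6: +3 to 6 (cap) — 29 left.
Give P26 13 more to hit its cap of 15 — 16 left.
Only 16 left; P30 takes them to reach 17.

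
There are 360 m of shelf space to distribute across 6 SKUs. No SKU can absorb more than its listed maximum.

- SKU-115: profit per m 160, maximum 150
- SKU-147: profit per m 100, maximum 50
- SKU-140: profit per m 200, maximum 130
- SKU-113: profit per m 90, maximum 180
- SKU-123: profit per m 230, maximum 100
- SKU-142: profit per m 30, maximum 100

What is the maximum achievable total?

Highest profit per m first: SKU-123 230 > SKU-140 200 > SKU-115 160 > SKU-147 100 > SKU-113 90 > SKU-142 30.
SKU-123: +100 to 100 (cap) ; 260 left.
SKU-140 takes 130 to reach its cap of 130 ; 130 left.
SKU-115 has room for 150 but only 130 remain, so it gets 130.
Total = 160×130 + 200×130 + 230×100 = 69800.

69800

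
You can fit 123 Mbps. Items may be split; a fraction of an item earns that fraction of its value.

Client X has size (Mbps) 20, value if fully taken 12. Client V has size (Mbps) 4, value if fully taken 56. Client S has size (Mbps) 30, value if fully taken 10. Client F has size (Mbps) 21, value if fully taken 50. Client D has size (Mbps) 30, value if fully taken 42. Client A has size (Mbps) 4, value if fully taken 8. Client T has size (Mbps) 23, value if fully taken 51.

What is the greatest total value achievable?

226

Sort by value density: Client V 56/4≈14, Client F 50/21≈2.38, Client T 51/23≈2.22, Client A 8/4≈2, Client D 42/30≈1.4, Client X 12/20≈0.6, Client S 10/30≈0.333.
Client V: take in full, 4 Mbps for value 56 ; 119 left.
All 21 Mbps of Client F fit (value 50) ; 98 remain.
All 23 Mbps of Client T fit (value 51) ; 75 remain.
Take all of Client A (4 Mbps, value 8) ; 71 Mbps left.
Take all of Client D (30 Mbps, value 42) ; 41 Mbps left.
All 20 Mbps of Client X fit (value 12) ; 21 remain.
Only 21 Mbps remain; take 21/30 of Client S for value 10×21/30 = 7.
Total value = 226.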